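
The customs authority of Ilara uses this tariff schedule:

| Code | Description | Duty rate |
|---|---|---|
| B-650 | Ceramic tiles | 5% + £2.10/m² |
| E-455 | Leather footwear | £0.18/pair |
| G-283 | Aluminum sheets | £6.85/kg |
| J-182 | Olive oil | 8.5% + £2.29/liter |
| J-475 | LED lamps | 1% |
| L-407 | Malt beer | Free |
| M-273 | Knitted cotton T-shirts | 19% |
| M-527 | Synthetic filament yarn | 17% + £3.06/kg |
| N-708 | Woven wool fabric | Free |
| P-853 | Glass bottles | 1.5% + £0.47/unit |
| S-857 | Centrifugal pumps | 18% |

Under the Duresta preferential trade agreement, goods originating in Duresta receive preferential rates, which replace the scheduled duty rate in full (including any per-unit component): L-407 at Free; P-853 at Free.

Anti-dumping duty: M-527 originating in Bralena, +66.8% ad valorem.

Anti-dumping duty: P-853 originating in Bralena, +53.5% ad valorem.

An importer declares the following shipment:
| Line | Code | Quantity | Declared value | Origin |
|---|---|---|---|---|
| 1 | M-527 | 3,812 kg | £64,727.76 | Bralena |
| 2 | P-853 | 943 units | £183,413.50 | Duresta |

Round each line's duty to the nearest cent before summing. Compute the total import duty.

£65,906.58

Line 1 (M-527, Bralena, 3,812 kg, £64,727.76):
Base rate for M-527 is 17% + £3.06/kg.
Additional duty on M-527 from Bralena: +66.8%. Applied ad valorem rate: 17% + 66.8% = 83.8%.
Duty = £64,727.76 × 83.8% + 3,812 × £3.06 = £65,906.58.
Line 2 (P-853, Duresta, 943 units, £183,413.50):
Base rate for P-853 is 1.5% + £0.47/unit.
Origin Duresta qualifies under the Ilara–Duresta agreement and P-853 is covered: preferential rate Free applies instead.
The additional-duty order on P-853 targets Bralena, not Duresta; it does not apply.
Duty = £183,413.50 × 0% = £0.00.
Total = £65,906.58 + £0.00 = £65,906.58.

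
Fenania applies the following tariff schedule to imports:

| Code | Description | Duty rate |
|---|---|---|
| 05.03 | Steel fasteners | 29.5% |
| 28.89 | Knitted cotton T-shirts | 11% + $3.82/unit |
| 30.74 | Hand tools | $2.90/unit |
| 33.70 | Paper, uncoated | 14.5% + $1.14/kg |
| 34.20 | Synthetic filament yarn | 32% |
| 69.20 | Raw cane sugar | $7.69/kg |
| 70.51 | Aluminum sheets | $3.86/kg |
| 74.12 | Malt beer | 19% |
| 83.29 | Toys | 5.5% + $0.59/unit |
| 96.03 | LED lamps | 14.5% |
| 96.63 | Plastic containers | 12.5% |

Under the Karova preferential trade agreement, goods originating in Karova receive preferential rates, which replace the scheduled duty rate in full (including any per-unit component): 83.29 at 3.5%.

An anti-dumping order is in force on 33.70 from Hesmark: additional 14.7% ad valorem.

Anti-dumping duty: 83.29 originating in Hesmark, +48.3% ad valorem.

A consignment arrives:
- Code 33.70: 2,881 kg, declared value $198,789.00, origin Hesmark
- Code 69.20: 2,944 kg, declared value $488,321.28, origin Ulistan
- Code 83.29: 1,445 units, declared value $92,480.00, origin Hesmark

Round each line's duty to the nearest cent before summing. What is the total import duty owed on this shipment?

$134,576.88

Line 1 (33.70, Hesmark, 2,881 kg, $198,789.00):
Base rate for 33.70 is 14.5% + $1.14/kg.
Additional duty on 33.70 from Hesmark: +14.7%. Applied ad valorem rate: 14.5% + 14.7% = 29.2%.
Duty = $198,789.00 × 29.2% + 2,881 × $1.14 = $61,330.73.
Line 2 (69.20, Ulistan, 2,944 kg, $488,321.28):
Base rate for 69.20 is $7.69/kg.
Duty = 2,944 × $7.69 = $22,639.36.
Line 3 (83.29, Hesmark, 1,445 units, $92,480.00):
Base rate for 83.29 is 5.5% + $0.59/unit.
83.29 has an FTA preferential rate, but origin Hesmark is not Karova; base rate stands.
Additional duty on 83.29 from Hesmark: +48.3%. Applied ad valorem rate: 5.5% + 48.3% = 53.8%.
Duty = $92,480.00 × 53.8% + 1,445 × $0.59 = $50,606.79.
Total = $61,330.73 + $22,639.36 + $50,606.79 = $134,576.88.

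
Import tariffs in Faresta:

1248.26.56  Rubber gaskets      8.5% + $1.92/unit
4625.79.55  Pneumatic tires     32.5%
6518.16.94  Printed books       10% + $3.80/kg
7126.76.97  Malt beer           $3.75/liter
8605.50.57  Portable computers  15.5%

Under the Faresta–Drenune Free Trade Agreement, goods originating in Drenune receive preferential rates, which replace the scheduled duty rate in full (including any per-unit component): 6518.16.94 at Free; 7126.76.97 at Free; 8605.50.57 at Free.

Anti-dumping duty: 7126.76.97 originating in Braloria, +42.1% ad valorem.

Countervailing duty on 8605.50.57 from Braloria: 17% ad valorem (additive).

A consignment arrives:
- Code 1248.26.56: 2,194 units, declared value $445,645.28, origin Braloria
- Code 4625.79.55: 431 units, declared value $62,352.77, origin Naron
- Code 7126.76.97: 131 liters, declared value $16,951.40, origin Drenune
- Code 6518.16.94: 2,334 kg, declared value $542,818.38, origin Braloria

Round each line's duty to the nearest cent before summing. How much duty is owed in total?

$125,508.02

Line 1 (1248.26.56, Braloria, 2,194 units, $445,645.28):
Base rate for 1248.26.56 is 8.5% + $1.92/unit.
Duty = $445,645.28 × 8.5% + 2,194 × $1.92 = $42,092.33.
Line 2 (4625.79.55, Naron, 431 units, $62,352.77):
Base rate for 4625.79.55 is 32.5%.
Duty = $62,352.77 × 32.5% = $20,264.65.
Line 3 (7126.76.97, Drenune, 131 liters, $16,951.40):
Base rate for 7126.76.97 is $3.75/liter.
Origin Drenune qualifies under the Faresta–Drenune agreement and 7126.76.97 is covered: preferential rate Free applies instead.
The additional-duty order on 7126.76.97 targets Braloria, not Drenune; it does not apply.
Duty = $16,951.40 × 0% = $0.00.
Line 4 (6518.16.94, Braloria, 2,334 kg, $542,818.38):
Base rate for 6518.16.94 is 10% + $3.80/kg.
6518.16.94 has an FTA preferential rate, but origin Braloria is not Drenune; base rate stands.
Duty = $542,818.38 × 10% + 2,334 × $3.80 = $63,151.04.
Total = $42,092.33 + $20,264.65 + $0.00 + $63,151.04 = $125,508.02.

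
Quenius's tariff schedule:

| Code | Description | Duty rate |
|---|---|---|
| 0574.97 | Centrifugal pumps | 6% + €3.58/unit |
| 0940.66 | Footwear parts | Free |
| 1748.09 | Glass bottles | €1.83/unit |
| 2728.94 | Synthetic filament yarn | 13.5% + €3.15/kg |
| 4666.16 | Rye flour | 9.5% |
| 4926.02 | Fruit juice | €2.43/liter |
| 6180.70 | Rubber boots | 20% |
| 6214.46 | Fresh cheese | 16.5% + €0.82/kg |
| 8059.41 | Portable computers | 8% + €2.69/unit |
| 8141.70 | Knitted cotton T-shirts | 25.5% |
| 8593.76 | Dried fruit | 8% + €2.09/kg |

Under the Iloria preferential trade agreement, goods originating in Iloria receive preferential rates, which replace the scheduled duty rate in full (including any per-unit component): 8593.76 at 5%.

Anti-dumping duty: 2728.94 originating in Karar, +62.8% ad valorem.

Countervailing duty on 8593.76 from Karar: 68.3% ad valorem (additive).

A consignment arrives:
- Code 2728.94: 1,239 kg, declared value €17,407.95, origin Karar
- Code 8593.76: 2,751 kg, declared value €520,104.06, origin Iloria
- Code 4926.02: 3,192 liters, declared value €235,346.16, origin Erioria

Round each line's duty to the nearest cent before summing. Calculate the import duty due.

Line 1 (2728.94, Karar, 1,239 kg, €17,407.95):
Base rate for 2728.94 is 13.5% + €3.15/kg.
Additional duty on 2728.94 from Karar: +62.8%. Applied ad valorem rate: 13.5% + 62.8% = 76.3%.
Duty = €17,407.95 × 76.3% + 1,239 × €3.15 = €17,185.12.
Line 2 (8593.76, Iloria, 2,751 kg, €520,104.06):
Base rate for 8593.76 is 8% + €2.09/kg.
Origin Iloria qualifies under the Quenius–Iloria agreement and 8593.76 is covered: preferential rate 5% applies instead.
The additional-duty order on 8593.76 targets Karar, not Iloria; it does not apply.
Duty = €520,104.06 × 5% = €26,005.20.
Line 3 (4926.02, Erioria, 3,192 liters, €235,346.16):
Base rate for 4926.02 is €2.43/liter.
Duty = 3,192 × €2.43 = €7,756.56.
Total = €17,185.12 + €26,005.20 + €7,756.56 = €50,946.88.

€50,946.88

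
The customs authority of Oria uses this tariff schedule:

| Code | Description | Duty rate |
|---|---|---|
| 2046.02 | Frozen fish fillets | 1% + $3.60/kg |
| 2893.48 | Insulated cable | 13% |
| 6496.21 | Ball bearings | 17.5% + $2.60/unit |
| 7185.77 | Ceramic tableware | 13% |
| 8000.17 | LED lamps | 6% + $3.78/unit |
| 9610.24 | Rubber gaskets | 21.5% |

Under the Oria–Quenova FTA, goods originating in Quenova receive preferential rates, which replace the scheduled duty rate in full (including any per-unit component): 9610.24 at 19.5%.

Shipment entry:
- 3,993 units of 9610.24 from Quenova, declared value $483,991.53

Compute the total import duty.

$94,378.35

Line 1 (9610.24, Quenova, 3,993 units, $483,991.53):
Base rate for 9610.24 is 21.5%.
Origin Quenova qualifies under the Oria–Quenova agreement and 9610.24 is covered: preferential rate 19.5% applies instead.
Duty = $483,991.53 × 19.5% = $94,378.35.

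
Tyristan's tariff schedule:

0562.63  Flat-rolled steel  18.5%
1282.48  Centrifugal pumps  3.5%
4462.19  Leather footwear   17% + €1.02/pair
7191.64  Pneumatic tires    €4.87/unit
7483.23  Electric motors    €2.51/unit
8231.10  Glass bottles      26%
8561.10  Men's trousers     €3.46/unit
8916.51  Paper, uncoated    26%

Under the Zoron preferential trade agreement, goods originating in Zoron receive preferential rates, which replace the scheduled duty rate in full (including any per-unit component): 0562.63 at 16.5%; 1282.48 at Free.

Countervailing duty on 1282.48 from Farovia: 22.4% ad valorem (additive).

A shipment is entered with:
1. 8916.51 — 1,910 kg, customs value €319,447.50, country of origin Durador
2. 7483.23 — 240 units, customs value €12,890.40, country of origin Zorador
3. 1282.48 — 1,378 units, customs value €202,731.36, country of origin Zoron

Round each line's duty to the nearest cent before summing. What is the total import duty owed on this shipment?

Line 1 (8916.51, Durador, 1,910 kg, €319,447.50):
Base rate for 8916.51 is 26%.
Duty = €319,447.50 × 26% = €83,056.35.
Line 2 (7483.23, Zorador, 240 units, €12,890.40):
Base rate for 7483.23 is €2.51/unit.
Duty = 240 × €2.51 = €602.40.
Line 3 (1282.48, Zoron, 1,378 units, €202,731.36):
Base rate for 1282.48 is 3.5%.
Origin Zoron qualifies under the Tyristan–Zoron agreement and 1282.48 is covered: preferential rate Free applies instead.
The additional-duty order on 1282.48 targets Farovia, not Zoron; it does not apply.
Duty = €202,731.36 × 0% = €0.00.
Total = €83,056.35 + €602.40 + €0.00 = €83,658.75.

€83,658.75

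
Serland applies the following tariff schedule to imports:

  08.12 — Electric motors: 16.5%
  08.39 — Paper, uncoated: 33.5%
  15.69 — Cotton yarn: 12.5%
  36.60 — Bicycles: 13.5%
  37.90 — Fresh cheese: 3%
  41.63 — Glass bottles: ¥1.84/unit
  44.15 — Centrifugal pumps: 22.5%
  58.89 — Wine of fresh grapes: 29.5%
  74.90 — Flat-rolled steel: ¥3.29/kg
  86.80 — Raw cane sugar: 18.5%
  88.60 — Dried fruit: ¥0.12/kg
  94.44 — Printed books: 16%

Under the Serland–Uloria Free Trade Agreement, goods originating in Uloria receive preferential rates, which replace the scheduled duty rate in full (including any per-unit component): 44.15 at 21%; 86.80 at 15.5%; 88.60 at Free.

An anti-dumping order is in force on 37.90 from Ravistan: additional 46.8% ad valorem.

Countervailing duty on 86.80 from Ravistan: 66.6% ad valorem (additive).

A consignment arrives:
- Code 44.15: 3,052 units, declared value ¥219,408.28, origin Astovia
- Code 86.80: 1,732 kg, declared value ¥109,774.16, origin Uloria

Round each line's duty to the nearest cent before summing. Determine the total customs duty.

Line 1 (44.15, Astovia, 3,052 units, ¥219,408.28):
Base rate for 44.15 is 22.5%.
44.15 has an FTA preferential rate, but origin Astovia is not Uloria; base rate stands.
Duty = ¥219,408.28 × 22.5% = ¥49,366.86.
Line 2 (86.80, Uloria, 1,732 kg, ¥109,774.16):
Base rate for 86.80 is 18.5%.
Origin Uloria qualifies under the Serland–Uloria agreement and 86.80 is covered: preferential rate 15.5% applies instead.
The additional-duty order on 86.80 targets Ravistan, not Uloria; it does not apply.
Duty = ¥109,774.16 × 15.5% = ¥17,014.99.
Total = ¥49,366.86 + ¥17,014.99 = ¥66,381.85.

¥66,381.85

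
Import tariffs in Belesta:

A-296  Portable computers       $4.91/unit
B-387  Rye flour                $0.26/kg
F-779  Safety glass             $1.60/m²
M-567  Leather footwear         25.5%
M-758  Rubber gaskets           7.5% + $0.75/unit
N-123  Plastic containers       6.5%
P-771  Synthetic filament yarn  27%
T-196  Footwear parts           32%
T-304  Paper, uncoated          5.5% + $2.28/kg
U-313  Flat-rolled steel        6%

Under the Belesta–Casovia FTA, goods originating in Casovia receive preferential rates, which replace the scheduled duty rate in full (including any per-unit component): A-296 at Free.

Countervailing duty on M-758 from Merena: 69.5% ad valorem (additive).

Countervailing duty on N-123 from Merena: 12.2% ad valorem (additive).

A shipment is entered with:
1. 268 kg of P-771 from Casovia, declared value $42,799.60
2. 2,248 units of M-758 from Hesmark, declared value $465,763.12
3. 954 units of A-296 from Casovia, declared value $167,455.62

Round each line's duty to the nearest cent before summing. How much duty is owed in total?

Line 1 (P-771, Casovia, 268 kg, $42,799.60):
Base rate for P-771 is 27%.
Origin Casovia is the FTA partner but P-771 is not on the preference list; base rate stands.
Duty = $42,799.60 × 27% = $11,555.89.
Line 2 (M-758, Hesmark, 2,248 units, $465,763.12):
Base rate for M-758 is 7.5% + $0.75/unit.
The additional-duty order on M-758 targets Merena, not Hesmark; it does not apply.
Duty = $465,763.12 × 7.5% + 2,248 × $0.75 = $36,618.23.
Line 3 (A-296, Casovia, 954 units, $167,455.62):
Base rate for A-296 is $4.91/unit.
Origin Casovia qualifies under the Belesta–Casovia agreement and A-296 is covered: preferential rate Free applies instead.
Duty = $167,455.62 × 0% = $0.00.
Total = $11,555.89 + $36,618.23 + $0.00 = $48,174.12.

$48,174.12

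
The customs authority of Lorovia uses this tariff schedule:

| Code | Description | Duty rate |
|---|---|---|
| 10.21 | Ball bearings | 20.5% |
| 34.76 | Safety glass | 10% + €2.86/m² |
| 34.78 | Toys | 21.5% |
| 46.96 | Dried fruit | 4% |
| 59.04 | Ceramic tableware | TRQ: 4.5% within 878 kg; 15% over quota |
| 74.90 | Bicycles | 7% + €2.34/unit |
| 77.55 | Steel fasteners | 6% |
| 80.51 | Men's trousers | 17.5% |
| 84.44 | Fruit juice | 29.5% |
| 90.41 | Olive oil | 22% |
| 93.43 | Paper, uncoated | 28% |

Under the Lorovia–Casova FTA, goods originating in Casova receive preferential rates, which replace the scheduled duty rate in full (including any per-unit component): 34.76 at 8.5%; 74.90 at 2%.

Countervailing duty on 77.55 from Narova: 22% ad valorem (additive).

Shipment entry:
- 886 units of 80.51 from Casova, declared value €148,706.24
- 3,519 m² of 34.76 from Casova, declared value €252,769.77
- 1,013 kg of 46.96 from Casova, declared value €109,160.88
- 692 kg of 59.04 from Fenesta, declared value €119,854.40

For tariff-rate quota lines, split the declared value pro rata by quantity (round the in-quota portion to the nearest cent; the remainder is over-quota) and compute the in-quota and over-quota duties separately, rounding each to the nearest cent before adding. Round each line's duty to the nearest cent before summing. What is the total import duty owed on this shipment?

€57,268.91

Line 1 (80.51, Casova, 886 units, €148,706.24):
Base rate for 80.51 is 17.5%.
Origin Casova is the FTA partner but 80.51 is not on the preference list; base rate stands.
Duty = €148,706.24 × 17.5% = €26,023.59.
Line 2 (34.76, Casova, 3,519 m², €252,769.77):
Base rate for 34.76 is 10% + €2.86/m².
Origin Casova qualifies under the Lorovia–Casova agreement and 34.76 is covered: preferential rate 8.5% applies instead.
Duty = €252,769.77 × 8.5% = €21,485.43.
Line 3 (46.96, Casova, 1,013 kg, €109,160.88):
Base rate for 46.96 is 4%.
Origin Casova is the FTA partner but 46.96 is not on the preference list; base rate stands.
Duty = €109,160.88 × 4% = €4,366.44.
Line 4 (59.04, Fenesta, 692 kg, €119,854.40):
Code 59.04 is under a tariff-rate quota (threshold 878 kg). Quantity 692 kg is within the quota, so the in-quota rate 4.5% applies to the full value.
Duty = €119,854.40 × 4.5% = €5,393.45.
Total = €26,023.59 + €21,485.43 + €4,366.44 + €5,393.45 = €57,268.91.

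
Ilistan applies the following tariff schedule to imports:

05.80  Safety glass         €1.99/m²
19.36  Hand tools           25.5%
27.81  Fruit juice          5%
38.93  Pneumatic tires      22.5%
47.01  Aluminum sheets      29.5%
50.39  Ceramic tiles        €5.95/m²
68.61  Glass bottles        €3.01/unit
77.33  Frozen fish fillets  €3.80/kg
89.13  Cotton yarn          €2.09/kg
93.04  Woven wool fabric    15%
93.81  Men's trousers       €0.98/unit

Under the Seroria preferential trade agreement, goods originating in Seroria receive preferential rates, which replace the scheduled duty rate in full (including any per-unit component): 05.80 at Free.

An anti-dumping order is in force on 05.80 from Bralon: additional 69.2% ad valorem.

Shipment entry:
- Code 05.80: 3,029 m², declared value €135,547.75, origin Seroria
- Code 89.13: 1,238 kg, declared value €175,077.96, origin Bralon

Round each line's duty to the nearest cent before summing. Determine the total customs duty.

€2,587.42

Line 1 (05.80, Seroria, 3,029 m², €135,547.75):
Base rate for 05.80 is €1.99/m².
Origin Seroria qualifies under the Ilistan–Seroria agreement and 05.80 is covered: preferential rate Free applies instead.
The additional-duty order on 05.80 targets Bralon, not Seroria; it does not apply.
Duty = €135,547.75 × 0% = €0.00.
Line 2 (89.13, Bralon, 1,238 kg, €175,077.96):
Base rate for 89.13 is €2.09/kg.
Duty = 1,238 × €2.09 = €2,587.42.
Total = €0.00 + €2,587.42 = €2,587.42.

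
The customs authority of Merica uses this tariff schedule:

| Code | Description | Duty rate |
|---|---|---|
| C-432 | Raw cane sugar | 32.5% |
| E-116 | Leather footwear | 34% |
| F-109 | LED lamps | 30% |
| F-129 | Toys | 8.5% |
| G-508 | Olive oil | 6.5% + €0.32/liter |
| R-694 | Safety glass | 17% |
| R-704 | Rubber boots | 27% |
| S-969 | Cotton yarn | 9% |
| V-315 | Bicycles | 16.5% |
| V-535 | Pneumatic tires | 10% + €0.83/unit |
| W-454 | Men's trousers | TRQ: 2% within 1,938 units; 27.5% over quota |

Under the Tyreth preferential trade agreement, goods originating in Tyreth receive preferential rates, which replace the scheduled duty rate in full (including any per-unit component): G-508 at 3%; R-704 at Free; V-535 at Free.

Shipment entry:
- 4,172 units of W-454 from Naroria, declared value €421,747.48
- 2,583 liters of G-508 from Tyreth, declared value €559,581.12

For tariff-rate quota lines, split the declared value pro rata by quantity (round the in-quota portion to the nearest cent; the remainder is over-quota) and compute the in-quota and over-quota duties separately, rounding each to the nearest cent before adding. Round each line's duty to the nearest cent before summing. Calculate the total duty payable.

€82,810.32

Line 1 (W-454, Naroria, 4,172 units, €421,747.48):
Code W-454 is under a tariff-rate quota (threshold 1,938 units). In-quota: 1,938 units at 2%; over-quota: 2,234 units at 27.5%.
Pro-rata value split: in-quota = €421,747.48 × 1,938/4,172 = €195,912.42; over-quota = €421,747.48 − €195,912.42 = €225,835.06.
In-quota duty = €195,912.42 × 2% = €3,918.25. Over-quota duty = €225,835.06 × 27.5% = €62,104.64.
Line duty = €3,918.25 + €62,104.64 = €66,022.89.
Line 2 (G-508, Tyreth, 2,583 liters, €559,581.12):
Base rate for G-508 is 6.5% + €0.32/liter.
Origin Tyreth qualifies under the Merica–Tyreth agreement and G-508 is covered: preferential rate 3% applies instead.
Duty = €559,581.12 × 3% = €16,787.43.
Total = €66,022.89 + €16,787.43 = €82,810.32.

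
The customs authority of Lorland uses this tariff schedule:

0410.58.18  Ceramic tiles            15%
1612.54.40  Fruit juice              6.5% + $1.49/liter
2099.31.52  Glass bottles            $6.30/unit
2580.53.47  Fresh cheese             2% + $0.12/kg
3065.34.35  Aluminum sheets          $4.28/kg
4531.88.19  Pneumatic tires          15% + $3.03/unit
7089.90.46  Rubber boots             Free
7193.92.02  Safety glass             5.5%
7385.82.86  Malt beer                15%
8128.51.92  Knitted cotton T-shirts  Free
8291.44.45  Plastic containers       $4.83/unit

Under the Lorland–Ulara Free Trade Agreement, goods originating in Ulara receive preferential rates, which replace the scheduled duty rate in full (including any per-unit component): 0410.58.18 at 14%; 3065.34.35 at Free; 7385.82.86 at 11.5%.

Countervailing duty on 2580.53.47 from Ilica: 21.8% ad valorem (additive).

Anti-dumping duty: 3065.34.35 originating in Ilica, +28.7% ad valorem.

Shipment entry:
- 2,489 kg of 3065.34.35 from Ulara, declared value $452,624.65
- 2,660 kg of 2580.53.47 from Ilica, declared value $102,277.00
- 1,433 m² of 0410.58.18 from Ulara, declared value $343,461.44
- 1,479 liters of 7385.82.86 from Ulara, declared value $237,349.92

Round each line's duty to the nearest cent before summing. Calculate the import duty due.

Line 1 (3065.34.35, Ulara, 2,489 kg, $452,624.65):
Base rate for 3065.34.35 is $4.28/kg.
Origin Ulara qualifies under the Lorland–Ulara agreement and 3065.34.35 is covered: preferential rate Free applies instead.
The additional-duty order on 3065.34.35 targets Ilica, not Ulara; it does not apply.
Duty = $452,624.65 × 0% = $0.00.
Line 2 (2580.53.47, Ilica, 2,660 kg, $102,277.00):
Base rate for 2580.53.47 is 2% + $0.12/kg.
Additional duty on 2580.53.47 from Ilica: +21.8%. Applied ad valorem rate: 2% + 21.8% = 23.8%.
Duty = $102,277.00 × 23.8% + 2,660 × $0.12 = $24,661.13.
Line 3 (0410.58.18, Ulara, 1,433 m², $343,461.44):
Base rate for 0410.58.18 is 15%.
Origin Ulara qualifies under the Lorland–Ulara agreement and 0410.58.18 is covered: preferential rate 14% applies instead.
Duty = $343,461.44 × 14% = $48,084.60.
Line 4 (7385.82.86, Ulara, 1,479 liters, $237,349.92):
Base rate for 7385.82.86 is 15%.
Origin Ulara qualifies under the Lorland–Ulara agreement and 7385.82.86 is covered: preferential rate 11.5% applies instead.
Duty = $237,349.92 × 11.5% = $27,295.24.
Total = $0.00 + $24,661.13 + $48,084.60 + $27,295.24 = $100,040.97.

$100,040.97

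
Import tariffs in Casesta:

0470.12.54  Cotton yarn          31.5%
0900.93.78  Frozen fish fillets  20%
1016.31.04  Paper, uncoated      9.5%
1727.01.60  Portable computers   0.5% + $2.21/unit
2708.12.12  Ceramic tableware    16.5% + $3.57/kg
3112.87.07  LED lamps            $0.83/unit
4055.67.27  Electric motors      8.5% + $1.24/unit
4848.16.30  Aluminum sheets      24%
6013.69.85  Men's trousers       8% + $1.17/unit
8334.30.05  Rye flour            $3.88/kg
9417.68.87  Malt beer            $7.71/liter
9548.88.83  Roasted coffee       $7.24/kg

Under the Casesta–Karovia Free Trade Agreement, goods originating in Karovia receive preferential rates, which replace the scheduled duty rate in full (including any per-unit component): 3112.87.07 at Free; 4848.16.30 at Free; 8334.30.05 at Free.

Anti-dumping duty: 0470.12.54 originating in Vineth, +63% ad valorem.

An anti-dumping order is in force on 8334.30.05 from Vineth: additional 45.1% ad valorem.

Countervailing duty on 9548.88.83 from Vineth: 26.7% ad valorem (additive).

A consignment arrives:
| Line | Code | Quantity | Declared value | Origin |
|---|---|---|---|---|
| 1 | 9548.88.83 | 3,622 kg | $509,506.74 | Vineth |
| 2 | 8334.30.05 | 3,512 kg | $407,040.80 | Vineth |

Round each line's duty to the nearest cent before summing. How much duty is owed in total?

Line 1 (9548.88.83, Vineth, 3,622 kg, $509,506.74):
Base rate for 9548.88.83 is $7.24/kg.
Additional duty on 9548.88.83 from Vineth: +26.7% ad valorem. Applied ad valorem rate = 26.7%.
Duty = $509,506.74 × 26.7% + 3,622 × $7.24 = $162,261.58.
Line 2 (8334.30.05, Vineth, 3,512 kg, $407,040.80):
Base rate for 8334.30.05 is $3.88/kg.
8334.30.05 has an FTA preferential rate, but origin Vineth is not Karovia; base rate stands.
Additional duty on 8334.30.05 from Vineth: +45.1% ad valorem. Applied ad valorem rate = 45.1%.
Duty = $407,040.80 × 45.1% + 3,512 × $3.88 = $197,201.96.
Total = $162,261.58 + $197,201.96 = $359,463.54.

$359,463.54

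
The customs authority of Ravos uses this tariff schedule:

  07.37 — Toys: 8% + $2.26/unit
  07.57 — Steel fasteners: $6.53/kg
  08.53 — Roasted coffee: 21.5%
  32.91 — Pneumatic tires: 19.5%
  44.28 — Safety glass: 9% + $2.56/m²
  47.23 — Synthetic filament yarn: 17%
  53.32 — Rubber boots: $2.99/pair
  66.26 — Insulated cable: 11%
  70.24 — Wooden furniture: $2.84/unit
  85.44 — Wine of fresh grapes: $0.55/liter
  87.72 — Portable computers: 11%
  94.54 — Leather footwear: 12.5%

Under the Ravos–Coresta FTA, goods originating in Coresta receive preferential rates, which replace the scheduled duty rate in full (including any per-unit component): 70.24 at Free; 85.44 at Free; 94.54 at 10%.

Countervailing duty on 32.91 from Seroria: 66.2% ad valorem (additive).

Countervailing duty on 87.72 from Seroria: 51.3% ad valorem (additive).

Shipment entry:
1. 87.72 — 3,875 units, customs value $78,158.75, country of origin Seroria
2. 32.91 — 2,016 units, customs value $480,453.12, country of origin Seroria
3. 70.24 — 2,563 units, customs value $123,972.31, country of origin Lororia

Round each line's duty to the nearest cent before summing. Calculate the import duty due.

Line 1 (87.72, Seroria, 3,875 units, $78,158.75):
Base rate for 87.72 is 11%.
Additional duty on 87.72 from Seroria: +51.3%. Applied ad valorem rate: 11% + 51.3% = 62.3%.
Duty = $78,158.75 × 62.3% = $48,692.90.
Line 2 (32.91, Seroria, 2,016 units, $480,453.12):
Base rate for 32.91 is 19.5%.
Additional duty on 32.91 from Seroria: +66.2%. Applied ad valorem rate: 19.5% + 66.2% = 85.7%.
Duty = $480,453.12 × 85.7% = $411,748.32.
Line 3 (70.24, Lororia, 2,563 units, $123,972.31):
Base rate for 70.24 is $2.84/unit.
70.24 has an FTA preferential rate, but origin Lororia is not Coresta; base rate stands.
Duty = 2,563 × $2.84 = $7,278.92.
Total = $48,692.90 + $411,748.32 + $7,278.92 = $467,720.14.

$467,720.14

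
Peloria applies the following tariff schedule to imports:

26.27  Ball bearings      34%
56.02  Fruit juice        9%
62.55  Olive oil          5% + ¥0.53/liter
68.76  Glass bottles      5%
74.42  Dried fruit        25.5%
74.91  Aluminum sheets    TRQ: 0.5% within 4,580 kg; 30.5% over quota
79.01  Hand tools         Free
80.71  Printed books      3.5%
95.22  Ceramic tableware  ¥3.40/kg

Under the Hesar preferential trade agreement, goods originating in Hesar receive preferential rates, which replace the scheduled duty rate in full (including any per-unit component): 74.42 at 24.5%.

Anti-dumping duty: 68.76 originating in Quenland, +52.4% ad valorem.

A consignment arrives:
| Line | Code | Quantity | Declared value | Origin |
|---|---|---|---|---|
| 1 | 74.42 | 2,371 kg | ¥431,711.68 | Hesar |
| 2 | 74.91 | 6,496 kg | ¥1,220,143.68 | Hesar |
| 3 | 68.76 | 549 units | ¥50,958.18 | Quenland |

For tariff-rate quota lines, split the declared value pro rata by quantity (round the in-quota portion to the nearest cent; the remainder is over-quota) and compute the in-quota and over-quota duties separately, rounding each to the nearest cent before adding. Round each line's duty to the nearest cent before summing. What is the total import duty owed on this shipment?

Line 1 (74.42, Hesar, 2,371 kg, ¥431,711.68):
Base rate for 74.42 is 25.5%.
Origin Hesar qualifies under the Peloria–Hesar agreement and 74.42 is covered: preferential rate 24.5% applies instead.
Duty = ¥431,711.68 × 24.5% = ¥105,769.36.
Line 2 (74.91, Hesar, 6,496 kg, ¥1,220,143.68):
Code 74.91 is under a tariff-rate quota (threshold 4,580 kg). In-quota: 4,580 kg at 0.5%; over-quota: 1,916 kg at 30.5%.
Pro-rata value split: in-quota = ¥1,220,143.68 × 4,580/6,496 = ¥860,261.40; over-quota = ¥1,220,143.68 − ¥860,261.40 = ¥359,882.28.
In-quota duty = ¥860,261.40 × 0.5% = ¥4,301.31. Over-quota duty = ¥359,882.28 × 30.5% = ¥109,764.10.
Line duty = ¥4,301.31 + ¥109,764.10 = ¥114,065.41.
Line 3 (68.76, Quenland, 549 units, ¥50,958.18):
Base rate for 68.76 is 5%.
Additional duty on 68.76 from Quenland: +52.4%. Applied ad valorem rate: 5% + 52.4% = 57.4%.
Duty = ¥50,958.18 × 57.4% = ¥29,250.00.
Total = ¥105,769.36 + ¥114,065.41 + ¥29,250.00 = ¥249,084.77.

¥249,084.77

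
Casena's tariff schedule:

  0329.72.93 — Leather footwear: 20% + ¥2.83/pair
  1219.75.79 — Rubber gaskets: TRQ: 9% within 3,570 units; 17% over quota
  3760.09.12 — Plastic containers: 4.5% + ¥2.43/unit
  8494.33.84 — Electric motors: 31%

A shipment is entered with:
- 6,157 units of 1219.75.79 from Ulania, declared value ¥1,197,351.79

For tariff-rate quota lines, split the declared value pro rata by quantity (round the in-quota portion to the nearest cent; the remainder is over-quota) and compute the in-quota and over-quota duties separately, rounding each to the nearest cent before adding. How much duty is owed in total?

¥148,009.17

Line 1 (1219.75.79, Ulania, 6,157 units, ¥1,197,351.79):
Code 1219.75.79 is under a tariff-rate quota (threshold 3,570 units). In-quota: 3,570 units at 9%; over-quota: 2,587 units at 17%.
Pro-rata value split: in-quota = ¥1,197,351.79 × 3,570/6,157 = ¥694,257.90; over-quota = ¥1,197,351.79 − ¥694,257.90 = ¥503,093.89.
In-quota duty = ¥694,257.90 × 9% = ¥62,483.21. Over-quota duty = ¥503,093.89 × 17% = ¥85,525.96.
Line duty = ¥62,483.21 + ¥85,525.96 = ¥148,009.17.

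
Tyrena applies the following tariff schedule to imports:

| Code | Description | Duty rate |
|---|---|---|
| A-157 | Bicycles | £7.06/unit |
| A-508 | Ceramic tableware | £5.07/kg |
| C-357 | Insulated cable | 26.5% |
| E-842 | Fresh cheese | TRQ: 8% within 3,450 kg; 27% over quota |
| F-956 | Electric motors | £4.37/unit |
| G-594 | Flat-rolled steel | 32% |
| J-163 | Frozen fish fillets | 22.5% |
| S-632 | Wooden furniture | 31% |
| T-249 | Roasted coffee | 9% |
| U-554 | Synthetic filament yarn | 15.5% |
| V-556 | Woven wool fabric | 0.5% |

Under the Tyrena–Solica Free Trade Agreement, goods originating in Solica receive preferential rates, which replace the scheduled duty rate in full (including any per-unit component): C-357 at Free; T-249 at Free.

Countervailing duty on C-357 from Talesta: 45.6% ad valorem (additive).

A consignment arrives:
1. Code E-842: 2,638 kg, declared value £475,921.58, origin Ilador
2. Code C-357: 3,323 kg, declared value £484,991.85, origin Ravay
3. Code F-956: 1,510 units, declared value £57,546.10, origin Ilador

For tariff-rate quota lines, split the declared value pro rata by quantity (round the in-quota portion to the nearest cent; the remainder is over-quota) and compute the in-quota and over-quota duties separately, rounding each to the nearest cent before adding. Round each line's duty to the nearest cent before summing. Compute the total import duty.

Line 1 (E-842, Ilador, 2,638 kg, £475,921.58):
Code E-842 is under a tariff-rate quota (threshold 3,450 kg). Quantity 2,638 kg is within the quota, so the in-quota rate 8% applies to the full value.
Duty = £475,921.58 × 8% = £38,073.73.
Line 2 (C-357, Ravay, 3,323 kg, £484,991.85):
Base rate for C-357 is 26.5%.
C-357 has an FTA preferential rate, but origin Ravay is not Solica; base rate stands.
The additional-duty order on C-357 targets Talesta, not Ravay; it does not apply.
Duty = £484,991.85 × 26.5% = £128,522.84.
Line 3 (F-956, Ilador, 1,510 units, £57,546.10):
Base rate for F-956 is £4.37/unit.
Duty = 1,510 × £4.37 = £6,598.70.
Total = £38,073.73 + £128,522.84 + £6,598.70 = £173,195.27.

£173,195.27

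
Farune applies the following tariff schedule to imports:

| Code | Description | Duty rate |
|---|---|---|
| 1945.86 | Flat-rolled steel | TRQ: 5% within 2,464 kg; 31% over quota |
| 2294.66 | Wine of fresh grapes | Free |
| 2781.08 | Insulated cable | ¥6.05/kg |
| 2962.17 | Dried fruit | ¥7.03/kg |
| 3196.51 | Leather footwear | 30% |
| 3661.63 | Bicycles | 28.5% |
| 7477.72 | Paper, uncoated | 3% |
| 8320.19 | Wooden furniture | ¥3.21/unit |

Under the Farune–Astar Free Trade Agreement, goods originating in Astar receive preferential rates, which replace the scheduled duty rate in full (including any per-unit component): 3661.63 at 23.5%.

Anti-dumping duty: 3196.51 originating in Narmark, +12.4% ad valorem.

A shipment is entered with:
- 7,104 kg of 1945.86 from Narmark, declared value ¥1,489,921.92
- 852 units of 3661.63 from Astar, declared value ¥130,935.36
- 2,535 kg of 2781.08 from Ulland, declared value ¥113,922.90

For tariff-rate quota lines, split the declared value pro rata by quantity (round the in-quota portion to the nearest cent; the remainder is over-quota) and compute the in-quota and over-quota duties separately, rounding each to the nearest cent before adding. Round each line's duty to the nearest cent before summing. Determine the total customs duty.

Line 1 (1945.86, Narmark, 7,104 kg, ¥1,489,921.92):
Code 1945.86 is under a tariff-rate quota (threshold 2,464 kg). In-quota: 2,464 kg at 5%; over-quota: 4,640 kg at 31%.
Pro-rata value split: in-quota = ¥1,489,921.92 × 2,464/7,104 = ¥516,774.72; over-quota = ¥1,489,921.92 − ¥516,774.72 = ¥973,147.20.
In-quota duty = ¥516,774.72 × 5% = ¥25,838.74. Over-quota duty = ¥973,147.20 × 31% = ¥301,675.63.
Line duty = ¥25,838.74 + ¥301,675.63 = ¥327,514.37.
Line 2 (3661.63, Astar, 852 units, ¥130,935.36):
Base rate for 3661.63 is 28.5%.
Origin Astar qualifies under the Farune–Astar agreement and 3661.63 is covered: preferential rate 23.5% applies instead.
Duty = ¥130,935.36 × 23.5% = ¥30,769.81.
Line 3 (2781.08, Ulland, 2,535 kg, ¥113,922.90):
Base rate for 2781.08 is ¥6.05/kg.
Duty = 2,535 × ¥6.05 = ¥15,336.75.
Total = ¥327,514.37 + ¥30,769.81 + ¥15,336.75 = ¥373,620.93.

¥373,620.93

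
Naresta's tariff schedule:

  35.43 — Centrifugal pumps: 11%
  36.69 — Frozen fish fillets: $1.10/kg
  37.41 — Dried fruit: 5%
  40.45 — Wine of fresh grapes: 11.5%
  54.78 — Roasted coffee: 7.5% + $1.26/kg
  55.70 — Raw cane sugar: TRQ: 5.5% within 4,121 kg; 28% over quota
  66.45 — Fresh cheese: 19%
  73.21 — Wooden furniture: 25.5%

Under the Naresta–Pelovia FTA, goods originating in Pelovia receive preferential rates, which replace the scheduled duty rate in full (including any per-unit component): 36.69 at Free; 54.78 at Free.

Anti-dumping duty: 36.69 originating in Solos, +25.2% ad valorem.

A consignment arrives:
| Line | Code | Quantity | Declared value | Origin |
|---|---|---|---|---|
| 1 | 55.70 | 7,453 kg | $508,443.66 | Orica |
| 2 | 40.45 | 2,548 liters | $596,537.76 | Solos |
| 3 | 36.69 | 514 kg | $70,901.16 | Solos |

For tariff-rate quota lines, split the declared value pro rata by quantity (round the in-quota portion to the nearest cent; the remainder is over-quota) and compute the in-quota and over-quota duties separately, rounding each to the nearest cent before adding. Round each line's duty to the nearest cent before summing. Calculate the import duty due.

Line 1 (55.70, Orica, 7,453 kg, $508,443.66):
Code 55.70 is under a tariff-rate quota (threshold 4,121 kg). In-quota: 4,121 kg at 5.5%; over-quota: 3,332 kg at 28%.
Pro-rata value split: in-quota = $508,443.66 × 4,121/7,453 = $281,134.62; over-quota = $508,443.66 − $281,134.62 = $227,309.04.
In-quota duty = $281,134.62 × 5.5% = $15,462.40. Over-quota duty = $227,309.04 × 28% = $63,646.53.
Line duty = $15,462.40 + $63,646.53 = $79,108.93.
Line 2 (40.45, Solos, 2,548 liters, $596,537.76):
Base rate for 40.45 is 11.5%.
Duty = $596,537.76 × 11.5% = $68,601.84.
Line 3 (36.69, Solos, 514 kg, $70,901.16):
Base rate for 36.69 is $1.10/kg.
36.69 has an FTA preferential rate, but origin Solos is not Pelovia; base rate stands.
Additional duty on 36.69 from Solos: +25.2% ad valorem. Applied ad valorem rate = 25.2%.
Duty = $70,901.16 × 25.2% + 514 × $1.10 = $18,432.49.
Total = $79,108.93 + $68,601.84 + $18,432.49 = $166,143.26.

$166,143.26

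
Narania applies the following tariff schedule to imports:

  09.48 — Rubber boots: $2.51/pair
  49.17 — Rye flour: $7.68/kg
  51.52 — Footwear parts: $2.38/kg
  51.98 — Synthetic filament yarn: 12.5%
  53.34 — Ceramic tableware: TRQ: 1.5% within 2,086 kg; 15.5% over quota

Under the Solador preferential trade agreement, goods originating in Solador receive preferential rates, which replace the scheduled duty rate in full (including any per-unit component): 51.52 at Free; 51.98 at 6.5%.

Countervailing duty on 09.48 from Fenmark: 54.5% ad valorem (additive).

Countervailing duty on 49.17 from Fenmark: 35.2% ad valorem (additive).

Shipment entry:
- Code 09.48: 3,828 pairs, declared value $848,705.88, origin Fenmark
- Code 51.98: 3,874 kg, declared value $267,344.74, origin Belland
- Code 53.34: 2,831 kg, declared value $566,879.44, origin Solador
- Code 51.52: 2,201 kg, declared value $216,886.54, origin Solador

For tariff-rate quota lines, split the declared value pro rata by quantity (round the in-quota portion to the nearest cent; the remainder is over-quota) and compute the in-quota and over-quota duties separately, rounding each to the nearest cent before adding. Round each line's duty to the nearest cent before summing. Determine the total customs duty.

$534,959.29

Line 1 (09.48, Fenmark, 3,828 pairs, $848,705.88):
Base rate for 09.48 is $2.51/pair.
Additional duty on 09.48 from Fenmark: +54.5% ad valorem. Applied ad valorem rate = 54.5%.
Duty = $848,705.88 × 54.5% + 3,828 × $2.51 = $472,152.98.
Line 2 (51.98, Belland, 3,874 kg, $267,344.74):
Base rate for 51.98 is 12.5%.
51.98 has an FTA preferential rate, but origin Belland is not Solador; base rate stands.
Duty = $267,344.74 × 12.5% = $33,418.09.
Line 3 (53.34, Solador, 2,831 kg, $566,879.44):
Code 53.34 is under a tariff-rate quota (threshold 2,086 kg). In-quota: 2,086 kg at 1.5%; over-quota: 745 kg at 15.5%.
Pro-rata value split: in-quota = $566,879.44 × 2,086/2,831 = $417,700.64; over-quota = $566,879.44 − $417,700.64 = $149,178.80.
In-quota duty = $417,700.64 × 1.5% = $6,265.51. Over-quota duty = $149,178.80 × 15.5% = $23,122.71.
Line duty = $6,265.51 + $23,122.71 = $29,388.22.
Line 4 (51.52, Solador, 2,201 kg, $216,886.54):
Base rate for 51.52 is $2.38/kg.
Origin Solador qualifies under the Narania–Solador agreement and 51.52 is covered: preferential rate Free applies instead.
Duty = $216,886.54 × 0% = $0.00.
Total = $472,152.98 + $33,418.09 + $29,388.22 + $0.00 = $534,959.29.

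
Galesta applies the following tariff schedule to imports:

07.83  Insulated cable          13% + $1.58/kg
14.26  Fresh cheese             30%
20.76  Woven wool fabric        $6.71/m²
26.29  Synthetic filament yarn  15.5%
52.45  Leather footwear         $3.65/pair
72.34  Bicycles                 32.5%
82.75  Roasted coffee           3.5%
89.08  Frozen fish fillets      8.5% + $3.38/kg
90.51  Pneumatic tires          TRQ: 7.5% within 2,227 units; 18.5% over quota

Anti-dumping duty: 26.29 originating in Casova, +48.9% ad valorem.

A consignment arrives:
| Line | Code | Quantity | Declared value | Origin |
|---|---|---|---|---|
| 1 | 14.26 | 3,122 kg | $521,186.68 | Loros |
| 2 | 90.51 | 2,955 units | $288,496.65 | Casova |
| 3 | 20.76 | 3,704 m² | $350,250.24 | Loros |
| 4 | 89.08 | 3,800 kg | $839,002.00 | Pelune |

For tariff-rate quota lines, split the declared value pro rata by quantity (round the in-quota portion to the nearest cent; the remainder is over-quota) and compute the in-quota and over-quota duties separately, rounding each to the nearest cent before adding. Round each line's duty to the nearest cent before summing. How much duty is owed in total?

Line 1 (14.26, Loros, 3,122 kg, $521,186.68):
Base rate for 14.26 is 30%.
Duty = $521,186.68 × 30% = $156,356.00.
Line 2 (90.51, Casova, 2,955 units, $288,496.65):
Code 90.51 is under a tariff-rate quota (threshold 2,227 units). In-quota: 2,227 units at 7.5%; over-quota: 728 units at 18.5%.
Pro-rata value split: in-quota = $288,496.65 × 2,227/2,955 = $217,422.01; over-quota = $288,496.65 − $217,422.01 = $71,074.64.
In-quota duty = $217,422.01 × 7.5% = $16,306.65. Over-quota duty = $71,074.64 × 18.5% = $13,148.81.
Line duty = $16,306.65 + $13,148.81 = $29,455.46.
Line 3 (20.76, Loros, 3,704 m², $350,250.24):
Base rate for 20.76 is $6.71/m².
Duty = 3,704 × $6.71 = $24,853.84.
Line 4 (89.08, Pelune, 3,800 kg, $839,002.00):
Base rate for 89.08 is 8.5% + $3.38/kg.
Duty = $839,002.00 × 8.5% + 3,800 × $3.38 = $84,159.17.
Total = $156,356.00 + $29,455.46 + $24,853.84 + $84,159.17 = $294,824.47.

$294,824.47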